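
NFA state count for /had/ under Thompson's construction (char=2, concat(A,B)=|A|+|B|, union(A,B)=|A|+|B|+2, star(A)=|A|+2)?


Syntax tree has 3 char leaf(s), 0 union(s), 0 star(s)
chars contribute 3×2 = 6; each union adds +2; each star adds +2
Total: 6 + 0 + 0 = 6 states


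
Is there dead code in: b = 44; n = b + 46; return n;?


b is read by n's definition; n is returned
No dead code


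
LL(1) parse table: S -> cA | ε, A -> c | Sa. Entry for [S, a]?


For [S, a]: ε is nullable and 'a' ∈ FOLLOW(S)
Entry: S -> ε


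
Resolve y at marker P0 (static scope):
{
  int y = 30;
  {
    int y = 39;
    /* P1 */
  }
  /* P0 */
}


y declared in the same block as P0
y = 30


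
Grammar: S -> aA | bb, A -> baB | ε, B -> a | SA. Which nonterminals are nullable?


A nonterminal is nullable iff some alternative derives ε (directly, or every symbol in it is nullable)
Nullable: {A}


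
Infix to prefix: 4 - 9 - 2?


left-to-right (same/higher precedence on left): tree is (- (- 4 9) 2)
Prefix: - - 4 9 2


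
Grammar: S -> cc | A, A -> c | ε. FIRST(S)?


Per alternative of S: FIRST(cc) = {c}; FIRST(A) = {c, ε}
FIRST(S) = {c, ε}


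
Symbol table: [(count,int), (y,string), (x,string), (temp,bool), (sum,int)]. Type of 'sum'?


Lookup 'sum' → type int


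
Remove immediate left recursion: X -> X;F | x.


Left-recursive alternatives: X;F; non-recursive: x
Introduce X': X -> xX', X' -> ;FX' | ε


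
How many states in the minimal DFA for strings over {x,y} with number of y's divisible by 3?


Track (count of y) mod 3: states 0..2, accept at 0
Minimal DFA: 3 states


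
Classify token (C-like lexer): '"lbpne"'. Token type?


Pattern: double-quoted sequence
Type: STRING_LITERAL


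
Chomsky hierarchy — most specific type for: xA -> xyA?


LHS has context (more than one symbol) and |LHS| ≤ |RHS|
Classification: Type 1 (Context-Sensitive)


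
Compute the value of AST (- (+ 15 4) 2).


Evaluate inner: (+ 15 4) = 19
Evaluate root: (- 19 2) = 17
Result: 17


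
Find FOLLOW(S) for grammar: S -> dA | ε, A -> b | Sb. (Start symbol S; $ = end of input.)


$ ∈ FOLLOW(S). For each A -> αBβ: add FIRST(β)\{ε} to FOLLOW(B); if β nullable, add FOLLOW(A).
FOLLOW(S) = {$, b}


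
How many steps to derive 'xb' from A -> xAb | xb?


Derivation: A => xb
Steps: 1


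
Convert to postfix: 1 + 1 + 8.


Left to right (same or higher precedence on left)
Postfix: 1 1 + 8 +


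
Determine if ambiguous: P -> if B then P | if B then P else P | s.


dangling else: 'if B then if B then s else s' parses two ways
Ambiguous


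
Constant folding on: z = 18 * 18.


18 * 18 = 324 at compile time
Optimized: z = 324


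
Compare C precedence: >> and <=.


'>>' is shift (level 8); '<=' is relational (level 7)
Higher level binds tighter
'>>' has higher precedence than '<='


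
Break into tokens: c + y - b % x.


Scan left to right, longest-match per lexeme
Tokens: ID(c), OP(+), ID(y), OP(-), ID(b), OP(%), ID(x)


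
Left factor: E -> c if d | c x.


Common prefix: 'c'
Factored: E -> c E', E' -> if d | x


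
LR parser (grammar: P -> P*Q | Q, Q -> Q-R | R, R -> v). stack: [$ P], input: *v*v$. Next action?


shift '*' to continue P -> P*Q
Action: shift


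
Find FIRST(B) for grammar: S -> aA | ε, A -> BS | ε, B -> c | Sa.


Per alternative of B: FIRST(c) = {c}; FIRST(Sa) = {a}
FIRST(B) = {a, c}


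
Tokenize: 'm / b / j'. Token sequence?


Scan left to right, longest-match per lexeme
Tokens: ID(m), OP(/), ID(b), OP(/), ID(j)


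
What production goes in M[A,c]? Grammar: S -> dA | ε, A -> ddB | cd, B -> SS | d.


For [A, c]: 'c' ∈ FIRST(cd)
Entry: A -> cd


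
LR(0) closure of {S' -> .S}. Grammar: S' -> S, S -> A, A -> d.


Start: S' -> .S
For each item with dot before a nonterminal B, add B -> .γ for every B-production
Closure: [S' -> .S, S -> .A, A -> .d]


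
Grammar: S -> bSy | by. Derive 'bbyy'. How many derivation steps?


Derivation: S => bSy => bbyy
Steps: 2


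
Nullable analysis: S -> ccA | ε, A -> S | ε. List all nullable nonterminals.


A nonterminal is nullable iff some alternative derives ε (directly, or every symbol in it is nullable)
Nullable: {A, S}


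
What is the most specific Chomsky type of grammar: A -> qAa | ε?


Single nonterminal LHS, but q^n a^n is not regular
Classification: Type 2 (Context-Free)


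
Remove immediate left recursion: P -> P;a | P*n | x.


Left-recursive alternatives: P;a, P*n; non-recursive: x
Introduce P': P -> xP', P' -> ;aP' | *nP' | ε


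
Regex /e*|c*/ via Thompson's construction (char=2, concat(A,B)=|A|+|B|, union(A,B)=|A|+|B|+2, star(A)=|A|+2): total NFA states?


Syntax tree has 2 char leaf(s), 1 union(s), 2 star(s)
chars contribute 2×2 = 4; each union adds +2; each star adds +2
Total: 4 + 2 + 4 = 10 states


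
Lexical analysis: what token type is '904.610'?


Pattern: digits with a decimal point
Type: FLOAT_LITERAL


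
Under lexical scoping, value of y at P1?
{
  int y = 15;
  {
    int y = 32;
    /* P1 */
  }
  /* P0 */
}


y declared in the same block as P1
y = 32


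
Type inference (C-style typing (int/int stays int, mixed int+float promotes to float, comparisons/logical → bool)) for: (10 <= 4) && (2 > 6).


Operand types: bool && bool
Rule: logical operators take bool operands and yield bool
Result type: bool


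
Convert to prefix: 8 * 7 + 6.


left-to-right (same/higher precedence on left): tree is (+ (* 8 7) 6)
Prefix: + * 8 7 6


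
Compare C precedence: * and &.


'*' is multiplicative (level 10); '&' is bitwise AND (level 5)
Higher level binds tighter
'*' has higher precedence than '&'


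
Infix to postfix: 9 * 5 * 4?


Left to right (same or higher precedence on left)
Postfix: 9 5 * 4 *


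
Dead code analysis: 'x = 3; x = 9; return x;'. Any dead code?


first assignment to x is overwritten before any read
Dead: 'x = 3'


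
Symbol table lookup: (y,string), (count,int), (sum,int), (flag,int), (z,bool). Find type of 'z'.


Lookup 'z' → type bool


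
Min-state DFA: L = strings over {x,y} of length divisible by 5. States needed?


Track length mod 5: states 0..4, accept at 0
Minimal DFA: 5 states


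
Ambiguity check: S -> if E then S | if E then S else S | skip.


dangling else: 'if E then if E then skip else skip' parses two ways
Ambiguous


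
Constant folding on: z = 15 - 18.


15 - 18 = -3 at compile time
Optimized: z = -3


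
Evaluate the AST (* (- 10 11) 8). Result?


Evaluate inner: (- 10 11) = -1
Evaluate root: (* -1 8) = -8
Result: -8


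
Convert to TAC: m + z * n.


Break into single-operator statements:
t1 = z * n
t2 = m + t1


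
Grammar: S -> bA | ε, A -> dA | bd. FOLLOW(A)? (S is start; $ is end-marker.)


$ ∈ FOLLOW(S). For each A -> αBβ: add FIRST(β)\{ε} to FOLLOW(B); if β nullable, add FOLLOW(A).
FOLLOW(A) = {$}


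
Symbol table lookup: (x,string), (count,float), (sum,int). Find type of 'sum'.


Lookup 'sum' → type int


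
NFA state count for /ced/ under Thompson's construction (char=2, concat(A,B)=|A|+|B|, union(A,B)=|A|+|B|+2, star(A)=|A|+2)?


Syntax tree has 3 char leaf(s), 0 union(s), 0 star(s)
chars contribute 3×2 = 6; each union adds +2; each star adds +2
Total: 6 + 0 + 0 = 6 states


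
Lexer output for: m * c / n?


Scan left to right, longest-match per lexeme
Tokens: ID(m), OP(*), ID(c), OP(/), ID(n)


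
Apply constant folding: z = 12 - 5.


12 - 5 = 7 at compile time
Optimized: z = 7


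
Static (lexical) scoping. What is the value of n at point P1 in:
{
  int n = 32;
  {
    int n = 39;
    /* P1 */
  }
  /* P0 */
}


n declared in the same block as P1
n = 39


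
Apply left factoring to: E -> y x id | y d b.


Common prefix: 'y'
Factored: E -> y E', E' -> x id | d b


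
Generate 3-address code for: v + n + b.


Break into single-operator statements:
t1 = v + n
t2 = t1 + b


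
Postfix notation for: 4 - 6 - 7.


Left to right (same or higher precedence on left)
Postfix: 4 6 - 7 -


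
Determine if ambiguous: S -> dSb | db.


balanced d^n…b^n: each string has a unique parse
Unambiguous


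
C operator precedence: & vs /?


'/' is multiplicative (level 10); '&' is bitwise AND (level 5)
Higher level binds tighter
'/' has higher precedence than '&'


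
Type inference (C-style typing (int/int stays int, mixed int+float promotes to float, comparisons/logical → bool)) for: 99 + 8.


Operand types: int + int
Rule: mixed int/float promotes to float; int/int stays int
Result type: int


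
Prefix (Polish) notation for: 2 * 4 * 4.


left-to-right (same/higher precedence on left): tree is (* (* 2 4) 4)
Prefix: * * 2 4 4


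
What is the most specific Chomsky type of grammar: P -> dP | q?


Right-linear: every RHS is a terminal or a terminal followed by one nonterminal
Classification: Type 3 (Regular)


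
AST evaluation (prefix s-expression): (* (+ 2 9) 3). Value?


Evaluate inner: (+ 2 9) = 11
Evaluate root: (* 11 3) = 33
Result: 33


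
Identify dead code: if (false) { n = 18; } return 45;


condition is constant false, so the whole block is unreachable
Dead: 'if (false) { n = 18; }'


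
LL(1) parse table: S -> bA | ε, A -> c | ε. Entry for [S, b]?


For [S, b]: 'b' ∈ FIRST(bA)
Entry: S -> bA


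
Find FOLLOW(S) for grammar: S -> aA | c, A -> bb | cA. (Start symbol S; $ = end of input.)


$ ∈ FOLLOW(S). For each A -> αBβ: add FIRST(β)\{ε} to FOLLOW(B); if β nullable, add FOLLOW(A).
FOLLOW(S) = {$}


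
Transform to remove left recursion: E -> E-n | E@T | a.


Left-recursive alternatives: E-n, E@T; non-recursive: a
Introduce E': E -> aE', E' -> -nE' | @TE' | ε


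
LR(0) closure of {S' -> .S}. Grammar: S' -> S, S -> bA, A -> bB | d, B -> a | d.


Start: S' -> .S
For each item with dot before a nonterminal B, add B -> .γ for every B-production
Closure: [S' -> .S, S -> .bA]


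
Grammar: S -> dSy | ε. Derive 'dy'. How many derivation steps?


Derivation: S => dSy => dy
Steps: 2


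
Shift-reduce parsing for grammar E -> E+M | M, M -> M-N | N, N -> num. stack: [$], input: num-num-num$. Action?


no handle on stack; shift 'num'
Action: shift


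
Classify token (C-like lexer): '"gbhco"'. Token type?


Pattern: double-quoted sequence
Type: STRING_LITERAL


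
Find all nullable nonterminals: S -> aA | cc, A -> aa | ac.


A nonterminal is nullable iff some alternative derives ε (directly, or every symbol in it is nullable)
Nullable: {}


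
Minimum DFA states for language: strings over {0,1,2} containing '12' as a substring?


KMP-style automaton: 2 progress states + 1 absorbing accept = 3
Minimal DFA: 3 states


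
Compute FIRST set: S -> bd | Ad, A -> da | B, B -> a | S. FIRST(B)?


Per alternative of B: FIRST(a) = {a}; FIRST(S) = {a, b, d}
FIRST(B) = {a, b, d}


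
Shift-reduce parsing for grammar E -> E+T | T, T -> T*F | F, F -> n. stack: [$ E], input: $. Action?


start symbol E on stack, input exhausted
Action: accept


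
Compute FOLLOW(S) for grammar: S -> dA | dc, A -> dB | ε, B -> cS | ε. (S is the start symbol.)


$ ∈ FOLLOW(S). For each A -> αBβ: add FIRST(β)\{ε} to FOLLOW(B); if β nullable, add FOLLOW(A).
FOLLOW(S) = {$}


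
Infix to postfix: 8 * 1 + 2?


Left to right (same or higher precedence on left)
Postfix: 8 1 * 2 +


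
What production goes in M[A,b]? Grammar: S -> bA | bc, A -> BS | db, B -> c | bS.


For [A, b]: 'b' ∈ FIRST(BS)
Entry: A -> BS


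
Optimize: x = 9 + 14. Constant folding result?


9 + 14 = 23 at compile time
Optimized: x = 23


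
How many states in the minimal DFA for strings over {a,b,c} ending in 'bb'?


Track the longest suffix of input matching a prefix of 'bb': 3 classes (prefixes of length 0..2)
Minimal DFA: 3 states


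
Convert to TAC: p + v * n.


Break into single-operator statements:
t1 = v * n
t2 = p + t1


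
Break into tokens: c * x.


Scan left to right, longest-match per lexeme
Tokens: ID(c), OP(*), ID(x)


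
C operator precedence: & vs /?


'/' is multiplicative (level 10); '&' is bitwise AND (level 5)
Higher level binds tighter
'/' has higher precedence than '&'


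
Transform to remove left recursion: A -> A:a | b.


Left-recursive alternatives: A:a; non-recursive: b
Introduce A': A -> bA', A' -> :aA' | ε


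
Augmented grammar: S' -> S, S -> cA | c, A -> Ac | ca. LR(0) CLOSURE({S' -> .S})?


Start: S' -> .S
For each item with dot before a nonterminal B, add B -> .γ for every B-production
Closure: [S' -> .S, S -> .cA, S -> .c]


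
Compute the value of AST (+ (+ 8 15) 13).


Evaluate inner: (+ 8 15) = 23
Evaluate root: (+ 23 13) = 36
Result: 36


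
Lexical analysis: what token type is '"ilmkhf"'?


Pattern: double-quoted sequence
Type: STRING_LITERAL


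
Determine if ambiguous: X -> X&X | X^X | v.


'v&v^v' has two parse trees (no precedence encoded between & and ^)
Ambiguous


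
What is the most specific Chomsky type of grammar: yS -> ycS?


LHS has context (more than one symbol) and |LHS| ≤ |RHS|
Classification: Type 1 (Context-Sensitive)


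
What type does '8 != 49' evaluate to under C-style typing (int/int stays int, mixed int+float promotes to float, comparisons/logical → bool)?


Operand types: int != int
Rule: comparison yields bool
Result type: bool


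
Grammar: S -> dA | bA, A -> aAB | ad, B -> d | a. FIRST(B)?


Per alternative of B: FIRST(d) = {d}; FIRST(a) = {a}
FIRST(B) = {a, d}


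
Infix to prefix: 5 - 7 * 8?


'*' binds tighter: tree is (- 5 (* 7 8))
Prefix: - 5 * 7 8


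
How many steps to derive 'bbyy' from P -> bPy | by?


Derivation: P => bPy => bbyy
Steps: 2


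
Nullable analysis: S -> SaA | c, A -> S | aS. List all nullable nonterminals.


A nonterminal is nullable iff some alternative derives ε (directly, or every symbol in it is nullable)
Nullable: {}


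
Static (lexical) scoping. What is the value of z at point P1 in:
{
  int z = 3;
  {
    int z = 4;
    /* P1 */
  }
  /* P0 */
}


z declared in the same block as P1
z = 4


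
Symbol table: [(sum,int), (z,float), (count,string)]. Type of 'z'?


Lookup 'z' → type float


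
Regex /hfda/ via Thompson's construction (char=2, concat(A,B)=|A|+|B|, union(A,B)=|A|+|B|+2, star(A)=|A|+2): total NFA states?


Syntax tree has 4 char leaf(s), 0 union(s), 0 star(s)
chars contribute 4×2 = 8; each union adds +2; each star adds +2
Total: 8 + 0 + 0 = 8 states


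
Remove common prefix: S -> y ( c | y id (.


Common prefix: 'y'
Factored: S -> y S', S' -> ( c | id (


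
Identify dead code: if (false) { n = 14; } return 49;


condition is constant false, so the whole block is unreachable
Dead: 'if (false) { n = 14; }'


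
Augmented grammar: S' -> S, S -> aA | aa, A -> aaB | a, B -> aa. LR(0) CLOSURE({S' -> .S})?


Start: S' -> .S
For each item with dot before a nonterminal B, add B -> .γ for every B-production
Closure: [S' -> .S, S -> .aA, S -> .aa]


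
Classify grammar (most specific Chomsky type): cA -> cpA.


LHS has context (more than one symbol) and |LHS| ≤ |RHS|
Classification: Type 1 (Context-Sensitive)


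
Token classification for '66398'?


Pattern: digits only
Type: INTEGER_LITERAL


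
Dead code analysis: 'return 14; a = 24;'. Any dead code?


statement follows a return and is unreachable
Dead: 'a = 24'


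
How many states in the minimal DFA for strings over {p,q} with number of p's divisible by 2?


Track (count of p) mod 2: states 0..1, accept at 0
Minimal DFA: 2 states


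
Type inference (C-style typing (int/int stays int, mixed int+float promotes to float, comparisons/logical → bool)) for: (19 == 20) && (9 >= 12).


Operand types: bool && bool
Rule: logical operators take bool operands and yield bool
Result type: bool


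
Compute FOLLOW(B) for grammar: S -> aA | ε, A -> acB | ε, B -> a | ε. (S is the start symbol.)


$ ∈ FOLLOW(S). For each A -> αBβ: add FIRST(β)\{ε} to FOLLOW(B); if β nullable, add FOLLOW(A).
FOLLOW(B) = {$}


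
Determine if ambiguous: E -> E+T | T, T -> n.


precedence layered via separate nonterminal T: deterministic
Unambiguous


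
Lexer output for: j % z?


Scan left to right, longest-match per lexeme
Tokens: ID(j), OP(%), ID(z)


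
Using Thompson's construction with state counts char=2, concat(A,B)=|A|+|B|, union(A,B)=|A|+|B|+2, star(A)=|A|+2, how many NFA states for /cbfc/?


Syntax tree has 4 char leaf(s), 0 union(s), 0 star(s)
chars contribute 4×2 = 8; each union adds +2; each star adds +2
Total: 8 + 0 + 0 = 8 states


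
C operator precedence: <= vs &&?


'<=' is relational (level 7); '&&' is logical AND (level 2)
Higher level binds tighter
'<=' has higher precedence than '&&'


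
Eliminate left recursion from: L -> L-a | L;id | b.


Left-recursive alternatives: L-a, L;id; non-recursive: b
Introduce L': L -> bL', L' -> -aL' | ;idL' | ε


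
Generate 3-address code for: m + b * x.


Break into single-operator statements:
t1 = b * x
t2 = m + t1


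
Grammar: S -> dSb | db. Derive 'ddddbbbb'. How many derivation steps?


Derivation: S => dSb => ddSbb => dddSbbb => ddddbbbb
Steps: 4


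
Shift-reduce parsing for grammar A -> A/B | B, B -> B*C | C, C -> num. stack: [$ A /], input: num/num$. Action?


no handle ('A/' is not any RHS); shift 'num'
Action: shift


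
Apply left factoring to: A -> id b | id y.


Common prefix: 'id'
Factored: A -> id A', A' -> b | y


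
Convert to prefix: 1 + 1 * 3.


'*' binds tighter: tree is (+ 1 (* 1 3))
Prefix: + 1 * 1 3


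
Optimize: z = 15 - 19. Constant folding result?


15 - 19 = -4 at compile time
Optimized: z = -4


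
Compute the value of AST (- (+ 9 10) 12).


Evaluate inner: (+ 9 10) = 19
Evaluate root: (- 19 12) = 7
Result: 7


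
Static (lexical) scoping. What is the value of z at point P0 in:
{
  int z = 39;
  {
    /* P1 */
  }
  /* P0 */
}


z declared in the same block as P0
z = 39


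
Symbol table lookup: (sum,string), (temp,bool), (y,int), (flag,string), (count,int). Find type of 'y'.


Lookup 'y' → type int


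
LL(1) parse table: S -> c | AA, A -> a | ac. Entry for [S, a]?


For [S, a]: 'a' ∈ FIRST(AA)
Entry: S -> AA


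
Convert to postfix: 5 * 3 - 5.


Left to right (same or higher precedence on left)
Postfix: 5 3 * 5 -


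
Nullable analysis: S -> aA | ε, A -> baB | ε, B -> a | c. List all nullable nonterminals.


A nonterminal is nullable iff some alternative derives ε (directly, or every symbol in it is nullable)
Nullable: {A, S}


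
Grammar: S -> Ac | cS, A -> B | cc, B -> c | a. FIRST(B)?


Per alternative of B: FIRST(c) = {c}; FIRST(a) = {a}
FIRST(B) = {a, c}


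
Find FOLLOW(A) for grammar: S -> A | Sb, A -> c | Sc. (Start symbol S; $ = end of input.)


$ ∈ FOLLOW(S). For each A -> αBβ: add FIRST(β)\{ε} to FOLLOW(B); if β nullable, add FOLLOW(A).
FOLLOW(A) = {$, b, c}


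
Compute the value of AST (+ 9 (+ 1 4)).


Evaluate inner: (+ 1 4) = 5
Evaluate root: (+ 9 5) = 14
Result: 14


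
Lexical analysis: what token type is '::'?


Pattern: operator symbol
Type: OPERATOR


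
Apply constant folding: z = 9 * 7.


9 * 7 = 63 at compile time
Optimized: z = 63


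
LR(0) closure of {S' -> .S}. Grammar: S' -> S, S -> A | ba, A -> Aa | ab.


Start: S' -> .S
For each item with dot before a nonterminal B, add B -> .γ for every B-production
Closure: [S' -> .S, S -> .A, S -> .ba, A -> .Aa, A -> .ab]


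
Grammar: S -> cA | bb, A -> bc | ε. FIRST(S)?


Per alternative of S: FIRST(cA) = {c}; FIRST(bb) = {b}
FIRST(S) = {b, c}


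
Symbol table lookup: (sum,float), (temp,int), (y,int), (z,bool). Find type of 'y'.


Lookup 'y' → type int


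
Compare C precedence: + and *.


'*' is multiplicative (level 10); '+' is additive (level 9)
Higher level binds tighter
'*' has higher precedence than '+'


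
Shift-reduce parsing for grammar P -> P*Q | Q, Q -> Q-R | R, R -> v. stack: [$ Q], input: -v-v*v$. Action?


shift '-' to continue Q -> Q-R
Action: shift


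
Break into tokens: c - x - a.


Scan left to right, longest-match per lexeme
Tokens: ID(c), OP(-), ID(x), OP(-), ID(a)


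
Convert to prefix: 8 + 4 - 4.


left-to-right (same/higher precedence on left): tree is (- (+ 8 4) 4)
Prefix: - + 8 4 4


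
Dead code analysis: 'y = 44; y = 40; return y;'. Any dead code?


first assignment to y is overwritten before any read
Dead: 'y = 44'


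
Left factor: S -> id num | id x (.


Common prefix: 'id'
Factored: S -> id S', S' -> num | x (


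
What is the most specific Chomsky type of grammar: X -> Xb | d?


Left-linear: every RHS is a terminal or one nonterminal followed by a terminal
Classification: Type 3 (Regular)


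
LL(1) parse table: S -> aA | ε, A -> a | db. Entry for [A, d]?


For [A, d]: 'd' ∈ FIRST(db)
Entry: A -> db


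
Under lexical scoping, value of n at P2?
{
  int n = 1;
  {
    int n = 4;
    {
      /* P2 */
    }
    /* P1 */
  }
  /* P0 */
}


P2's block does not declare n; resolves to the enclosing declaration at depth 1
n = 4


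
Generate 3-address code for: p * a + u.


Break into single-operator statements:
t1 = p * a
t2 = t1 + u


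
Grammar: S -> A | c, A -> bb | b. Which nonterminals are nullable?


A nonterminal is nullable iff some alternative derives ε (directly, or every symbol in it is nullable)
Nullable: {}


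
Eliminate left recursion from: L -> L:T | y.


Left-recursive alternatives: L:T; non-recursive: y
Introduce L': L -> yL', L' -> :TL' | ε


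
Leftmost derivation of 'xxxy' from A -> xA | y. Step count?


Derivation: A => xA => xxA => xxxA => xxxy
Steps: 4


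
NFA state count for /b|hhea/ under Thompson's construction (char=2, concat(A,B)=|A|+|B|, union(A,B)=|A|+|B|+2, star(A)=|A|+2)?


Syntax tree has 5 char leaf(s), 1 union(s), 0 star(s)
chars contribute 5×2 = 10; each union adds +2; each star adds +2
Total: 10 + 2 + 0 = 12 states


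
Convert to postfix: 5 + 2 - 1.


Left to right (same or higher precedence on left)
Postfix: 5 2 + 1 -


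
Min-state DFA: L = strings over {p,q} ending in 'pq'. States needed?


Track the longest suffix of input matching a prefix of 'pq': 3 classes (prefixes of length 0..2)
Minimal DFA: 3 states


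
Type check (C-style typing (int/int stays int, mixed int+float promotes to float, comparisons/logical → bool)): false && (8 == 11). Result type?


Operand types: bool && bool
Rule: logical operators take bool operands and yield bool
Result type: bool


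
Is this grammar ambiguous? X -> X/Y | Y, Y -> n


precedence layered via separate nonterminal Y: deterministic
Unambiguous


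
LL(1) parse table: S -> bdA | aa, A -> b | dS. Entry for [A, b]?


For [A, b]: 'b' ∈ FIRST(b)
Entry: A -> b


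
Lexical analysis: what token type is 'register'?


Pattern: reserved word
Type: KEYWORD


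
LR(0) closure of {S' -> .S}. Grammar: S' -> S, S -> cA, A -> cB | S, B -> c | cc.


Start: S' -> .S
For each item with dot before a nonterminal B, add B -> .γ for every B-production
Closure: [S' -> .S, S -> .cA]


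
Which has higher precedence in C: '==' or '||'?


'==' is equality (level 6); '||' is logical OR (level 1)
Higher level binds tighter
'==' has higher precedence than '||'


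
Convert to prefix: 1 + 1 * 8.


'*' binds tighter: tree is (+ 1 (* 1 8))
Prefix: + 1 * 1 8


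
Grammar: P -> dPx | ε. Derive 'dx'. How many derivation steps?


Derivation: P => dPx => dx
Steps: 2


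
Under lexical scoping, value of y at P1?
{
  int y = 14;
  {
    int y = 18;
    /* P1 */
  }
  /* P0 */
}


y declared in the same block as P1
y = 18


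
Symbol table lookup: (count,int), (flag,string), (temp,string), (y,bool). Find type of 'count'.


Lookup 'count' → type int


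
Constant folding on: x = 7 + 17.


7 + 17 = 24 at compile time
Optimized: x = 24


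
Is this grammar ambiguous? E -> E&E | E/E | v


'v&v/v' has two parse trees (no precedence encoded between & and /)
Ambiguous


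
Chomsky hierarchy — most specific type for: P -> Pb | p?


Left-linear: every RHS is a terminal or one nonterminal followed by a terminal
Classification: Type 3 (Regular)


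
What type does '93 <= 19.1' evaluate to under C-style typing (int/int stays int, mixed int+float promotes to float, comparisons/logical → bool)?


Operand types: int <= float
Rule: comparison yields bool
Result type: bool


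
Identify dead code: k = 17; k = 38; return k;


first assignment to k is overwritten before any read
Dead: 'k = 17'


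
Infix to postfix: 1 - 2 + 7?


Left to right (same or higher precedence on left)
Postfix: 1 2 - 7 +


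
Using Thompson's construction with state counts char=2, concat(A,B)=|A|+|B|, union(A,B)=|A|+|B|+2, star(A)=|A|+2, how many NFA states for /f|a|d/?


Syntax tree has 3 char leaf(s), 2 union(s), 0 star(s)
chars contribute 3×2 = 6; each union adds +2; each star adds +2
Total: 6 + 4 + 0 = 10 states


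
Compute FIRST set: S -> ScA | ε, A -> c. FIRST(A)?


Per alternative of A: FIRST(c) = {c}
FIRST(A) = {c}


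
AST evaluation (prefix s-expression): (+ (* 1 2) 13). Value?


Evaluate inner: (* 1 2) = 2
Evaluate root: (+ 2 13) = 15
Result: 15


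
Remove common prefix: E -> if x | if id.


Common prefix: 'if'
Factored: E -> if E', E' -> x | id


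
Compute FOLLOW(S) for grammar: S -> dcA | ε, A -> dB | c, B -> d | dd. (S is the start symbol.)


$ ∈ FOLLOW(S). For each A -> αBβ: add FIRST(β)\{ε} to FOLLOW(B); if β nullable, add FOLLOW(A).
FOLLOW(S) = {$}


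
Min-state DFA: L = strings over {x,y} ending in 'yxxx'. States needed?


Track the longest suffix of input matching a prefix of 'yxxx': 5 classes (prefixes of length 0..4)
Minimal DFA: 5 states


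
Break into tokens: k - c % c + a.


Scan left to right, longest-match per lexeme
Tokens: ID(k), OP(-), ID(c), OP(%), ID(c), OP(+), ID(a)


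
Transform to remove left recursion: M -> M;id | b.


Left-recursive alternatives: M;id; non-recursive: b
Introduce M': M -> bM', M' -> ;idM' | ε


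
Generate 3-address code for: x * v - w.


Break into single-operator statements:
t1 = x * v
t2 = t1 - w


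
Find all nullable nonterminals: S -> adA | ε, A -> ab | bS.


A nonterminal is nullable iff some alternative derives ε (directly, or every symbol in it is nullable)
Nullable: {S}


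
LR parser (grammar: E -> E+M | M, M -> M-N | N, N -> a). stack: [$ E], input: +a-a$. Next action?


shift '+' to continue E -> E+M
Action: shift


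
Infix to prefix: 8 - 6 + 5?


left-to-right (same/higher precedence on left): tree is (+ (- 8 6) 5)
Prefix: + - 8 6 5


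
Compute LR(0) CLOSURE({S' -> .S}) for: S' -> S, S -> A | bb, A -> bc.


Start: S' -> .S
For each item with dot before a nonterminal B, add B -> .γ for every B-production
Closure: [S' -> .S, S -> .A, S -> .bb, A -> .bc]


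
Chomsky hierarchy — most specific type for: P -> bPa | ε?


Single nonterminal LHS, but b^n a^n is not regular
Classification: Type 2 (Context-Free)


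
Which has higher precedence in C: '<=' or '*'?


'*' is multiplicative (level 10); '<=' is relational (level 7)
Higher level binds tighter
'*' has higher precedence than '<='


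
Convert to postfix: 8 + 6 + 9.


Left to right (same or higher precedence on left)
Postfix: 8 6 + 9 +


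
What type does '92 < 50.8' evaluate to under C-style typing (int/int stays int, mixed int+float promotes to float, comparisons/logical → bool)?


Operand types: int < float
Rule: comparison yields bool
Result type: bool


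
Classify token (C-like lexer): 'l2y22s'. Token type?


Pattern: letter/underscore followed by alphanumerics, not a keyword
Type: IDENTIFIER


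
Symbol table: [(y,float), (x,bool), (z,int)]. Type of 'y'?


Lookup 'y' → type float


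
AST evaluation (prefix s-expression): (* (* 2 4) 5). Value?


Evaluate inner: (* 2 4) = 8
Evaluate root: (* 8 5) = 40
Result: 40


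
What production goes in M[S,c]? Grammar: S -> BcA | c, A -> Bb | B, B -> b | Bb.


For [S, c]: 'c' ∈ FIRST(c)
Entry: S -> c


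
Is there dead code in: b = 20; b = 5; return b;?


first assignment to b is overwritten before any read
Dead: 'b = 20'


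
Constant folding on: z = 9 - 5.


9 - 5 = 4 at compile time
Optimized: z = 4


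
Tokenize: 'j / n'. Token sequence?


Scan left to right, longest-match per lexeme
Tokens: ID(j), OP(/), ID(n)


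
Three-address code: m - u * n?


Break into single-operator statements:
t1 = u * n
t2 = m - t1


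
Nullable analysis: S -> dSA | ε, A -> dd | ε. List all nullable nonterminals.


A nonterminal is nullable iff some alternative derives ε (directly, or every symbol in it is nullable)
Nullable: {A, S}


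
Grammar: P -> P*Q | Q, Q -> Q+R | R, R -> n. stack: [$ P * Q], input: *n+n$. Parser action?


handle 'P*Q' on top; lookahead ∈ FOLLOW(P) = {*, $}
Action: reduce (P -> P*Q)


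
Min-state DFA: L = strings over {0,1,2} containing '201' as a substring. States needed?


KMP-style automaton: 3 progress states + 1 absorbing accept = 4
Minimal DFA: 4 states


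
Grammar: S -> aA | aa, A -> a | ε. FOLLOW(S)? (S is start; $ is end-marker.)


$ ∈ FOLLOW(S). For each A -> αBβ: add FIRST(β)\{ε} to FOLLOW(B); if β nullable, add FOLLOW(A).
FOLLOW(S) = {$}


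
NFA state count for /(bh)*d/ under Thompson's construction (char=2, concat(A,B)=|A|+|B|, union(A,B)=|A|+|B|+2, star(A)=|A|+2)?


Syntax tree has 3 char leaf(s), 0 union(s), 1 star(s)
chars contribute 3×2 = 6; each union adds +2; each star adds +2
Total: 6 + 0 + 2 = 8 states


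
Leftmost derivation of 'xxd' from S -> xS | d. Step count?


Derivation: S => xS => xxS => xxd
Steps: 3


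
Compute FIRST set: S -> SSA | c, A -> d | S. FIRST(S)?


Per alternative of S: FIRST(SSA) = {c}; FIRST(c) = {c}
FIRST(S) = {c}


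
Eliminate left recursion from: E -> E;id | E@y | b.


Left-recursive alternatives: E;id, E@y; non-recursive: b
Introduce E': E -> bE', E' -> ;idE' | @yE' | ε


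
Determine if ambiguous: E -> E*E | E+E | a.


'a*a+a' has two parse trees (no precedence encoded between * and +)
Ambiguous


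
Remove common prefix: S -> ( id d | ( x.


Common prefix: '('
Factored: S -> ( S', S' -> id d | x


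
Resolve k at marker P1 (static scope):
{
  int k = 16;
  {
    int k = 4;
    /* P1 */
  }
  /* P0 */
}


k declared in the same block as P1
k = 4


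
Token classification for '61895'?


Pattern: digits only
Type: INTEGER_LITERAL


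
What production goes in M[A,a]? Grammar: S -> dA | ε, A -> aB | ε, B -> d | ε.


For [A, a]: 'a' ∈ FIRST(aB)
Entry: A -> aB


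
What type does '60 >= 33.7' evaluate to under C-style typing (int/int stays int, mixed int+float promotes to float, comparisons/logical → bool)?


Operand types: int >= float
Rule: comparison yields bool
Result type: bool


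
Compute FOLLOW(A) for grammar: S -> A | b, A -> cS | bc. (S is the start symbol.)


$ ∈ FOLLOW(S). For each A -> αBβ: add FIRST(β)\{ε} to FOLLOW(B); if β nullable, add FOLLOW(A).
FOLLOW(A) = {$}


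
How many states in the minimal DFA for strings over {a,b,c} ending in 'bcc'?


Track the longest suffix of input matching a prefix of 'bcc': 4 classes (prefixes of length 0..3)
Minimal DFA: 4 states


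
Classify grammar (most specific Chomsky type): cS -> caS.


LHS has context (more than one symbol) and |LHS| ≤ |RHS|
Classification: Type 1 (Context-Sensitive)


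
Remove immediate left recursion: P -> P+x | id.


Left-recursive alternatives: P+x; non-recursive: id
Introduce P': P -> idP', P' -> +xP' | ε


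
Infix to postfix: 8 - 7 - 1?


Left to right (same or higher precedence on left)
Postfix: 8 7 - 1 -


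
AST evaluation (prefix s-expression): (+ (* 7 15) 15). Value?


Evaluate inner: (* 7 15) = 105
Evaluate root: (+ 105 15) = 120
Result: 120


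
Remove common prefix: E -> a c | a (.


Common prefix: 'a'
Factored: E -> a E', E' -> c | (


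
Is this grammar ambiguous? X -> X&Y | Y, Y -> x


precedence layered via separate nonterminal Y: deterministic
Unambiguous


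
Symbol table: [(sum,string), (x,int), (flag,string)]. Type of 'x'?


Lookup 'x' → type int


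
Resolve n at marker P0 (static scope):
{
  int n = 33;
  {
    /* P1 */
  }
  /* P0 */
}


n declared in the same block as P0
n = 33


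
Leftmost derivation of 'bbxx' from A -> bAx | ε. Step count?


Derivation: A => bAx => bbAxx => bbxx
Steps: 3


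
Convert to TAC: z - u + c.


Break into single-operator statements:
t1 = z - u
t2 = t1 + c


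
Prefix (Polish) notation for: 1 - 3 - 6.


left-to-right (same/higher precedence on left): tree is (- (- 1 3) 6)
Prefix: - - 1 3 6


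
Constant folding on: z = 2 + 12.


2 + 12 = 14 at compile time
Optimized: z = 14


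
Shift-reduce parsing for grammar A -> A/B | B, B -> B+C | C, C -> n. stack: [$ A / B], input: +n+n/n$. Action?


'+' can extend B; shift to build B -> B+C
Action: shift


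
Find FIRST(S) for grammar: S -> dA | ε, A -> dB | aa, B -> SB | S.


Per alternative of S: FIRST(dA) = {d}; FIRST(ε) = {ε}
FIRST(S) = {d, ε}


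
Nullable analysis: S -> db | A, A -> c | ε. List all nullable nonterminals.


A nonterminal is nullable iff some alternative derives ε (directly, or every symbol in it is nullable)
Nullable: {A, S}


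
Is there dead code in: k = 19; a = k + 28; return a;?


k is read by a's definition; a is returned
No dead code


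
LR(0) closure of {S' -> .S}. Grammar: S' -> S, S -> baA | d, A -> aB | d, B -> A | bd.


Start: S' -> .S
For each item with dot before a nonterminal B, add B -> .γ for every B-production
Closure: [S' -> .S, S -> .baA, S -> .d]


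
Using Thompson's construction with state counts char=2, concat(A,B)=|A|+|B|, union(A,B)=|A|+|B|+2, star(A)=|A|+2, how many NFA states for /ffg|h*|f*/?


Syntax tree has 5 char leaf(s), 2 union(s), 2 star(s)
chars contribute 5×2 = 10; each union adds +2; each star adds +2
Total: 10 + 4 + 4 = 18 states


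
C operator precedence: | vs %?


'%' is multiplicative (level 10); '|' is bitwise OR (level 3)
Higher level binds tighter
'%' has higher precedence than '|'


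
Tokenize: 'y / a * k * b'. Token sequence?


Scan left to right, longest-match per lexeme
Tokens: ID(y), OP(/), ID(a), OP(*), ID(k), OP(*), ID(b)


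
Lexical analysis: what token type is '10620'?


Pattern: digits only
Type: INTEGER_LITERAL


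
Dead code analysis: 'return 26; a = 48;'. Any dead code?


statement follows a return and is unreachable
Dead: 'a = 48'


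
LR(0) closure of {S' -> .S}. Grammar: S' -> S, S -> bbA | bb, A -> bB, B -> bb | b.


Start: S' -> .S
For each item with dot before a nonterminal B, add B -> .γ for every B-production
Closure: [S' -> .S, S -> .bbA, S -> .bb]


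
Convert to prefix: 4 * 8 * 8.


left-to-right (same/higher precedence on left): tree is (* (* 4 8) 8)
Prefix: * * 4 8 8


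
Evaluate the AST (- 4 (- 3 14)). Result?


Evaluate inner: (- 3 14) = -11
Evaluate root: (- 4 -11) = 15
Result: 15


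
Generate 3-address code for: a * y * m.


Break into single-operator statements:
t1 = a * y
t2 = t1 * m


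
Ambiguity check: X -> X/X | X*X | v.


'v/v*v' has two parse trees (no precedence encoded between / and *)
Ambiguous


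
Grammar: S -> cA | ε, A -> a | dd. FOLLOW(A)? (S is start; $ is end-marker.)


$ ∈ FOLLOW(S). For each A -> αBβ: add FIRST(β)\{ε} to FOLLOW(B); if β nullable, add FOLLOW(A).
FOLLOW(A) = {$}


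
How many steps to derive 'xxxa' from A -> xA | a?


Derivation: A => xA => xxA => xxxA => xxxa
Steps: 4


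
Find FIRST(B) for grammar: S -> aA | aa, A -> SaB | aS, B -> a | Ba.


Per alternative of B: FIRST(a) = {a}; FIRST(Ba) = {a}
FIRST(B) = {a}


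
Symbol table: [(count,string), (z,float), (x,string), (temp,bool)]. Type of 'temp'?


Lookup 'temp' → type bool


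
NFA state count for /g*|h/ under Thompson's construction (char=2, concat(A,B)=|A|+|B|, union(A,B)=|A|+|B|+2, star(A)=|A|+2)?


Syntax tree has 2 char leaf(s), 1 union(s), 1 star(s)
chars contribute 2×2 = 4; each union adds +2; each star adds +2
Total: 4 + 2 + 2 = 8 states


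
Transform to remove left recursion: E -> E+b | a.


Left-recursive alternatives: E+b; non-recursive: a
Introduce E': E -> aE', E' -> +bE' | ε


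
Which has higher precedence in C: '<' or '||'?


'<' is relational (level 7); '||' is logical OR (level 1)
Higher level binds tighter
'<' has higher precedence than '||'


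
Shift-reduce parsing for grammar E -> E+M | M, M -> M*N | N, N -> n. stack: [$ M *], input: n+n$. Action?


no handle; shift 'n'
Action: shift


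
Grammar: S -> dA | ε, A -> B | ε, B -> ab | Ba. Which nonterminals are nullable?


A nonterminal is nullable iff some alternative derives ε (directly, or every symbol in it is nullable)
Nullable: {A, S}


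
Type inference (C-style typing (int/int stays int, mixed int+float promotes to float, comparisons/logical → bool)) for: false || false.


Operand types: bool || bool
Rule: logical operators take bool operands and yield bool
Result type: bool


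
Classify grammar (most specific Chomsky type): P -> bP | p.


Right-linear: every RHS is a terminal or a terminal followed by one nonterminal
Classification: Type 3 (Regular)


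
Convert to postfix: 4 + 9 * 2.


* has higher precedence, evaluate 9*2 first
Postfix: 4 9 2 * +


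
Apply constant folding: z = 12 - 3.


12 - 3 = 9 at compile time
Optimized: z = 9


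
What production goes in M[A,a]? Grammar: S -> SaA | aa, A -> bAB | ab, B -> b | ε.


For [A, a]: 'a' ∈ FIRST(ab)
Entry: A -> ab


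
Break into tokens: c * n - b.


Scan left to right, longest-match per lexeme
Tokens: ID(c), OP(*), ID(n), OP(-), ID(b)


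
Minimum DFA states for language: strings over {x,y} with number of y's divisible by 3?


Track (count of y) mod 3: states 0..2, accept at 0
Minimal DFA: 3 states


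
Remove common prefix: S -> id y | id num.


Common prefix: 'id'
Factored: S -> id S', S' -> y | num


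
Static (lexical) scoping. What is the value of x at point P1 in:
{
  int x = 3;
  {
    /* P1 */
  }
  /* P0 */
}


P1's block does not declare x; resolves to the enclosing declaration at depth 0
x = 3


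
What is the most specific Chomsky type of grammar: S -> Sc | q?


Left-linear: every RHS is a terminal or one nonterminal followed by a terminal
Classification: Type 3 (Regular)


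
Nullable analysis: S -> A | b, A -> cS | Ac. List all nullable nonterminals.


A nonterminal is nullable iff some alternative derives ε (directly, or every symbol in it is nullable)
Nullable: {}


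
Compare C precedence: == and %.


'%' is multiplicative (level 10); '==' is equality (level 6)
Higher level binds tighter
'%' has higher precedence than '=='
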